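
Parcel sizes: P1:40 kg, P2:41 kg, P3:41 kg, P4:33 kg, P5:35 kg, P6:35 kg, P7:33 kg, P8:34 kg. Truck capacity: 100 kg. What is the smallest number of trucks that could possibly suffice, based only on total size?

3 trucks

Total size = 40 + 41 + 41 + 33 + 35 + 35 + 33 + 34 = 292 kg.
⌈292 / 100⌉ = 3.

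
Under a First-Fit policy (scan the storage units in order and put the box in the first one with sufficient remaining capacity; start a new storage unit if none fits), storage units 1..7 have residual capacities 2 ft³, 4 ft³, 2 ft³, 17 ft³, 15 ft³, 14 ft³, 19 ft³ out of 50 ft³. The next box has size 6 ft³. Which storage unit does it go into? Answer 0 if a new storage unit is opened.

4

Storage units with room: storage unit 4 (17 ft³), storage unit 5 (15 ft³), storage unit 6 (14 ft³), storage unit 7 (19 ft³).
The first with room is storage unit 4.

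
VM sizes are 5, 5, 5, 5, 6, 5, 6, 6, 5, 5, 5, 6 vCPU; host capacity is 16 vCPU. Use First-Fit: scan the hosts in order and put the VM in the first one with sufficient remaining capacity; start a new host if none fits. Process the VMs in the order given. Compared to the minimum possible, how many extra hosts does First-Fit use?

First-Fit: [5,5,5] [5,6,5] [6,6] [5,5,5] [6] → 5 hosts.
Total size 64 vCPU; any packing needs at least ⌈64/16⌉ = 4 hosts.
An optimal packing achieves that bound: [6,5,5] [6,5,5] [6,5,5] [6,5,5] → 4 hosts.
Excess: 5 − 4 = 1.

1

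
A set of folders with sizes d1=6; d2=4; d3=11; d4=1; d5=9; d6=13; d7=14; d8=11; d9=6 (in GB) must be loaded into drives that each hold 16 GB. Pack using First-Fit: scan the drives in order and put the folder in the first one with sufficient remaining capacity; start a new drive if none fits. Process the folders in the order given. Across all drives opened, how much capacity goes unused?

21

d1 (6 GB) → drive 1 (remaining 10 GB)
d2 (4 GB) → drive 1 (remaining 6 GB)
d3 (11 GB) → drive 2 (remaining 5 GB)
d4 (1 GB) → drive 1 (remaining 5 GB)
d5 (9 GB) → drive 3 (remaining 7 GB)
d6 (13 GB) → drive 4 (remaining 3 GB)
d7 (14 GB) → drive 5 (remaining 2 GB)
d8 (11 GB) → drive 6 (remaining 5 GB)
d9 (6 GB) → drive 3 (remaining 1 GB)
6 drives × 16 GB = 96 GB; used 75 GB; unused 21 GB.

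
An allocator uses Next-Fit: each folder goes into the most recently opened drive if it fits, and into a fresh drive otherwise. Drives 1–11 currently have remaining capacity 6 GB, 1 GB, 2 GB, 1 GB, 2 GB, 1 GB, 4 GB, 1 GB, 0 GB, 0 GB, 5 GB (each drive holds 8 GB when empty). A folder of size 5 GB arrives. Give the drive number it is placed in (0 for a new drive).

Next-Fit only looks at drive 11, which has 5 GB free.
5 GB fits there.

11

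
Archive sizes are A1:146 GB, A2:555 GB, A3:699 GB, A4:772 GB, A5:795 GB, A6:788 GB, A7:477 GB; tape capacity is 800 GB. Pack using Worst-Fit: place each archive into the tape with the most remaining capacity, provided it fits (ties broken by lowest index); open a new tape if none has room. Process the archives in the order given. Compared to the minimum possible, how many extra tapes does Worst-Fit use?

Worst-Fit: [146,555] [699] [772] [795] [788] [477] → 6 tapes.
Total size 4232 GB; any packing needs at least ⌈4232/800⌉ = 6 tapes.
So 6 is already optimal.

0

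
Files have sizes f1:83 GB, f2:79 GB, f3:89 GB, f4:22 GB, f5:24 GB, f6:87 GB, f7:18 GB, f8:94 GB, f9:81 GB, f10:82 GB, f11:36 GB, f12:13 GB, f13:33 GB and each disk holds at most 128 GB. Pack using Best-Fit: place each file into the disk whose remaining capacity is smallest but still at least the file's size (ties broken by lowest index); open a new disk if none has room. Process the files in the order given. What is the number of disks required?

Put f1 (83 GB) in disk 1; 45 GB remain.
Put f2 (79 GB) in disk 2; 49 GB remain.
Put f3 (89 GB) in disk 3; 39 GB remain.
Put f4 (22 GB) in disk 3; 17 GB remain.
Put f5 (24 GB) in disk 1; 21 GB remain.
Put f6 (87 GB) in disk 4; 41 GB remain.
Put f7 (18 GB) in disk 1; 3 GB remain.
Put f8 (94 GB) in disk 5; 34 GB remain.
Put f9 (81 GB) in disk 6; 47 GB remain.
Put f10 (82 GB) in disk 7; 46 GB remain.
Put f11 (36 GB) in disk 4; 5 GB remain.
Put f12 (13 GB) in disk 3; 4 GB remain.
Put f13 (33 GB) in disk 5; 1 GB remain.

7 disks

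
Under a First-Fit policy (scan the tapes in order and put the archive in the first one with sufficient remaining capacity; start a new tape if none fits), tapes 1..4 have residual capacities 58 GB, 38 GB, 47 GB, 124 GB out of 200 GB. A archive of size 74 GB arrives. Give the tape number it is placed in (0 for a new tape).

Tapes with room: tape 4 (124 GB).
The first with room is tape 4.

4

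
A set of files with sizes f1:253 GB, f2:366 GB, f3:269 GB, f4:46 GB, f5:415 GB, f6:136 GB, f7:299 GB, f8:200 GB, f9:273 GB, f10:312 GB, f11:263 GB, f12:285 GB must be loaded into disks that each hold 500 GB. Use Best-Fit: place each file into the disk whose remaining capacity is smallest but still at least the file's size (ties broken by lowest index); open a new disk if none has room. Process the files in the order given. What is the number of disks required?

Put f1 (253 GB) in disk 1; 247 GB remain.
Put f2 (366 GB) in disk 2; 134 GB remain.
Put f3 (269 GB) in disk 3; 231 GB remain.
Put f4 (46 GB) in disk 2; 88 GB remain.
Put f5 (415 GB) in disk 4; 85 GB remain.
Put f6 (136 GB) in disk 3; 95 GB remain.
Put f7 (299 GB) in disk 5; 201 GB remain.
Put f8 (200 GB) in disk 5; 1 GB remain.
Put f9 (273 GB) in disk 6; 227 GB remain.
Put f10 (312 GB) in disk 7; 188 GB remain.
Put f11 (263 GB) in disk 8; 237 GB remain.
Put f12 (285 GB) in disk 9; 215 GB remain.

9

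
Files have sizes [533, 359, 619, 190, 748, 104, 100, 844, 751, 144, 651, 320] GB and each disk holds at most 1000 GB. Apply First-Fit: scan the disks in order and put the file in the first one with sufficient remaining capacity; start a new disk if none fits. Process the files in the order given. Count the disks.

disk 1: place 533 GB, 467 GB left
disk 1: place 359 GB, 108 GB left
disk 2: place 619 GB, 381 GB left
disk 2: place 190 GB, 191 GB left
disk 3: place 748 GB, 252 GB left
disk 1: place 104 GB, 4 GB left
disk 2: place 100 GB, 91 GB left
disk 4: place 844 GB, 156 GB left
disk 5: place 751 GB, 249 GB left
disk 3: place 144 GB, 108 GB left
disk 6: place 651 GB, 349 GB left
disk 6: place 320 GB, 29 GB left
Final disks: [533,359,104] [619,190,100] [748,144] [844] [751] [651,320].

6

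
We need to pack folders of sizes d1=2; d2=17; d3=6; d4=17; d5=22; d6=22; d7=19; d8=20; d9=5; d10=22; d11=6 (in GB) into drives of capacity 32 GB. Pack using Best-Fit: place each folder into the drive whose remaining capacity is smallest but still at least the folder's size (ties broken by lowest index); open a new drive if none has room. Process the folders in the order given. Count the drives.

7 drives

drive 1: place d1 (2 GB), 30 GB left
drive 1: place d2 (17 GB), 13 GB left
drive 1: place d3 (6 GB), 7 GB left
drive 2: place d4 (17 GB), 15 GB left
drive 3: place d5 (22 GB), 10 GB left
drive 4: place d6 (22 GB), 10 GB left
drive 5: place d7 (19 GB), 13 GB left
drive 6: place d8 (20 GB), 12 GB left
drive 1: place d9 (5 GB), 2 GB left
drive 7: place d10 (22 GB), 10 GB left
drive 3: place d11 (6 GB), 4 GB left
Final drives: [2,17,6,5] [17] [22,6] [22] [19] [20] [22].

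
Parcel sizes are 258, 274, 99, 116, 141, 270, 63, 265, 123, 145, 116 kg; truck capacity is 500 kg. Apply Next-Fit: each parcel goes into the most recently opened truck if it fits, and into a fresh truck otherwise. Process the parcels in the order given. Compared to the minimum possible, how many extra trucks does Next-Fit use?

1

Next-Fit: [258] [274,99,116] [141,270,63] [265,123] [145,116] → 5 trucks.
Total size 1870 kg; any packing needs at least ⌈1870/500⌉ = 4 trucks.
An optimal packing achieves that bound: [274,145,63] [270,141] [265,123,99] [258,116,116] → 4 trucks.
Excess: 5 − 4 = 1.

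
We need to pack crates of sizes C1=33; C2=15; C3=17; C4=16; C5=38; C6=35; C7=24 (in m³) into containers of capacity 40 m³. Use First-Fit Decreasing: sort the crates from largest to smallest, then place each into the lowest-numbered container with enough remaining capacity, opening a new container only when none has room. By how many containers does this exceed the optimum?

0

First-Fit Decreasing: [38] [35] [33] [24,16] [17,15] → 5 containers.
Total size 178 m³; any packing needs at least ⌈178/40⌉ = 5 containers.
So 5 is already optimal.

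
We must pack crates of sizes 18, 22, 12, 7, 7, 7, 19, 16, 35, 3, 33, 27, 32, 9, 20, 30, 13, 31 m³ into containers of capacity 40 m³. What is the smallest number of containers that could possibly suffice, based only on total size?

Total size = 18 + 22 + 12 + 7 + 7 + 7 + 19 + 16 + 35 + 3 + 33 + 27 + 32 + 9 + 20 + 30 + 13 + 31 = 341 m³.
⌈341 / 40⌉ = 9.

9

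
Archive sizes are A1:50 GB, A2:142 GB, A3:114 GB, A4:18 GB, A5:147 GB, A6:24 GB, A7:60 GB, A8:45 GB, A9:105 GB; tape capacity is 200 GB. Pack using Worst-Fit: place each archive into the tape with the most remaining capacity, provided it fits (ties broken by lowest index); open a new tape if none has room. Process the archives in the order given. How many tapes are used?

Put A1 (50 GB) in tape 1; 150 GB remain.
Put A2 (142 GB) in tape 1; 8 GB remain.
Put A3 (114 GB) in tape 2; 86 GB remain.
Put A4 (18 GB) in tape 2; 68 GB remain.
Put A5 (147 GB) in tape 3; 53 GB remain.
Put A6 (24 GB) in tape 2; 44 GB remain.
Put A7 (60 GB) in tape 4; 140 GB remain.
Put A8 (45 GB) in tape 4; 95 GB remain.
Put A9 (105 GB) in tape 5; 95 GB remain.

5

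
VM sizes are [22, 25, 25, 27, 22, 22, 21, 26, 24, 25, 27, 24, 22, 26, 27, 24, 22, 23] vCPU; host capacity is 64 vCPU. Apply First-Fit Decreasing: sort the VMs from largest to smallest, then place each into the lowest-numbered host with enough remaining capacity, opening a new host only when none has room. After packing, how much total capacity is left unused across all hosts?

Sorted descending: 27, 27, 27, 26, 26, 25, 25, 25, 24, 24, 24, 23, 22, 22, 22, 22, 22, 21.
27 vCPU → host 1 (remaining 37 vCPU)
27 vCPU → host 1 (remaining 10 vCPU)
27 vCPU → host 2 (remaining 37 vCPU)
26 vCPU → host 2 (remaining 11 vCPU)
26 vCPU → host 3 (remaining 38 vCPU)
25 vCPU → host 3 (remaining 13 vCPU)
25 vCPU → host 4 (remaining 39 vCPU)
25 vCPU → host 4 (remaining 14 vCPU)
24 vCPU → host 5 (remaining 40 vCPU)
24 vCPU → host 5 (remaining 16 vCPU)
24 vCPU → host 6 (remaining 40 vCPU)
23 vCPU → host 6 (remaining 17 vCPU)
22 vCPU → host 7 (remaining 42 vCPU)
22 vCPU → host 7 (remaining 20 vCPU)
22 vCPU → host 8 (remaining 42 vCPU)
22 vCPU → host 8 (remaining 20 vCPU)
22 vCPU → host 9 (remaining 42 vCPU)
21 vCPU → host 9 (remaining 21 vCPU)
9 hosts × 64 vCPU = 576 vCPU; used 434 vCPU; unused 142 vCPU.

142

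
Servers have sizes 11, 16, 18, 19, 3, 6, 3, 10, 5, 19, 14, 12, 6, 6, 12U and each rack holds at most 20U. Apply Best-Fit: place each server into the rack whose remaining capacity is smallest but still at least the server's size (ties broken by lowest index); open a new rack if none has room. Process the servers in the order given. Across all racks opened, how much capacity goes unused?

20

11U → rack 1 (remaining 9U)
16U → rack 2 (remaining 4U)
18U → rack 3 (remaining 2U)
19U → rack 4 (remaining 1U)
3U → rack 2 (remaining 1U)
6U → rack 1 (remaining 3U)
3U → rack 1 (remaining 0U)
10U → rack 5 (remaining 10U)
5U → rack 5 (remaining 5U)
19U → rack 6 (remaining 1U)
14U → rack 7 (remaining 6U)
12U → rack 8 (remaining 8U)
6U → rack 7 (remaining 0U)
6U → rack 8 (remaining 2U)
12U → rack 9 (remaining 8U)
9 racks × 20U = 180U; used 160U; unused 20U.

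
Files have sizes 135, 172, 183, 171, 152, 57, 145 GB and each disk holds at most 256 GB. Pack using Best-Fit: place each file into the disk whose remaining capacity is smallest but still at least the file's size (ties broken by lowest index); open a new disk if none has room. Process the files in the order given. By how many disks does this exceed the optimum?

0

Best-Fit: [135] [172] [183,57] [171] [152] [145] → 6 disks.
6 files exceed 128 GB (half the capacity), and no two of those can share a disk, so at least 6 disks are needed.
So 6 is already optimal.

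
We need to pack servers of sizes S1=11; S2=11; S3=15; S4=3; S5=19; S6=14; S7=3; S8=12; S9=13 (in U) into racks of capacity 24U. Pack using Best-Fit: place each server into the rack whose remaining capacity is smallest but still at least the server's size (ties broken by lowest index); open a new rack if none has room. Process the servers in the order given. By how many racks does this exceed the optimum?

1

Best-Fit: [11,11] [15,3] [19,3] [14] [12] [13] → 6 racks.
Total size 101U; any packing needs at least ⌈101/24⌉ = 5 racks.
An optimal packing achieves that bound: [19,3] [15,3] [14] [13,11] [12,11] → 5 racks.
Excess: 6 − 5 = 1.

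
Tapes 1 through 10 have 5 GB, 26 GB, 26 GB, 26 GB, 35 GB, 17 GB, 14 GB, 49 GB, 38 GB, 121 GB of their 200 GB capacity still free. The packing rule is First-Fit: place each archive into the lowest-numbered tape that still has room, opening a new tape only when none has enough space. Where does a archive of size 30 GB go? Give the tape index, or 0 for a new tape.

Tapes with room: tape 5 (35 GB), tape 8 (49 GB), tape 9 (38 GB), tape 10 (121 GB).
The first with room is tape 5.

5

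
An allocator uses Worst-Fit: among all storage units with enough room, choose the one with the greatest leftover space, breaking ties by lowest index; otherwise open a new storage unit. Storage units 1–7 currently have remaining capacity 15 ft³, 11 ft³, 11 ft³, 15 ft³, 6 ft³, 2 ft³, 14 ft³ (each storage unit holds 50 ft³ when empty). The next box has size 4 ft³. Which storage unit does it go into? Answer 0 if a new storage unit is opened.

1

Storage units with room: storage unit 1 (15 ft³), storage unit 2 (11 ft³), storage unit 3 (11 ft³), storage unit 4 (15 ft³), storage unit 5 (6 ft³), storage unit 7 (14 ft³).
Most room is storage unit 1 with 15 ft³ free.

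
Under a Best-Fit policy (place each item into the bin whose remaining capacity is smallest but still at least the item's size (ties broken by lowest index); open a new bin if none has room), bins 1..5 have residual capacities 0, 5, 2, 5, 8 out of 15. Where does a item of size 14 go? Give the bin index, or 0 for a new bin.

No bin has ≥ 14 free, so a new bin is opened.

0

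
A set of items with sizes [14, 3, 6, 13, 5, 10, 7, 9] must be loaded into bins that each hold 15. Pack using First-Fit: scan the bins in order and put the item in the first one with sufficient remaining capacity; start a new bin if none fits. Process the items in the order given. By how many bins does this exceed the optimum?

First-Fit: [14] [3,6,5] [13] [10] [7] [9] → 6 bins.
Total size 67; any packing needs at least ⌈67/15⌉ = 5 bins.
An optimal packing achieves that bound: [14] [13] [10,5] [9,6] [7,3] → 5 bins.
Excess: 6 − 5 = 1.

1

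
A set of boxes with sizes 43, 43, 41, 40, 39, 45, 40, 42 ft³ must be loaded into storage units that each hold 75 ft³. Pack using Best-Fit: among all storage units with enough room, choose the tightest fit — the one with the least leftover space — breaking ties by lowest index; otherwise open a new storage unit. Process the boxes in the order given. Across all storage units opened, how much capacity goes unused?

267

Put 43 ft³ in storage unit 1; 32 ft³ remain.
Put 43 ft³ in storage unit 2; 32 ft³ remain.
Put 41 ft³ in storage unit 3; 34 ft³ remain.
Put 40 ft³ in storage unit 4; 35 ft³ remain.
Put 39 ft³ in storage unit 5; 36 ft³ remain.
Put 45 ft³ in storage unit 6; 30 ft³ remain.
Put 40 ft³ in storage unit 7; 35 ft³ remain.
Put 42 ft³ in storage unit 8; 33 ft³ remain.
8 storage units × 75 ft³ = 600 ft³; used 333 ft³; unused 267 ft³.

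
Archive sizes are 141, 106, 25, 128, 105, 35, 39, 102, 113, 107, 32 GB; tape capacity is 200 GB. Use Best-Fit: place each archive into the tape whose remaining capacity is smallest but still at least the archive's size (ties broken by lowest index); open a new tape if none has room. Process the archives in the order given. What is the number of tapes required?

Put 141 GB in tape 1; 59 GB remain.
Put 106 GB in tape 2; 94 GB remain.
Put 25 GB in tape 1; 34 GB remain.
Put 128 GB in tape 3; 72 GB remain.
Put 105 GB in tape 4; 95 GB remain.
Put 35 GB in tape 3; 37 GB remain.
Put 39 GB in tape 2; 55 GB remain.
Put 102 GB in tape 5; 98 GB remain.
Put 113 GB in tape 6; 87 GB remain.
Put 107 GB in tape 7; 93 GB remain.
Put 32 GB in tape 1; 2 GB remain.

7 tapes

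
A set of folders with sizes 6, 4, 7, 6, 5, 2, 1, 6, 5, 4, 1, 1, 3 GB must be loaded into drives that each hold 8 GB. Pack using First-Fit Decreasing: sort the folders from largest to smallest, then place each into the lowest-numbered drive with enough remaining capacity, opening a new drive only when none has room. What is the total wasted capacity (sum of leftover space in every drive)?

5

Sorted descending: 7, 6, 6, 6, 5, 5, 4, 4, 3, 2, 1, 1, 1.
drive 1: place 7 GB, 1 GB left
drive 2: place 6 GB, 2 GB left
drive 3: place 6 GB, 2 GB left
drive 4: place 6 GB, 2 GB left
drive 5: place 5 GB, 3 GB left
drive 6: place 5 GB, 3 GB left
drive 7: place 4 GB, 4 GB left
drive 7: place 4 GB, 0 GB left
drive 5: place 3 GB, 0 GB left
drive 2: place 2 GB, 0 GB left
drive 1: place 1 GB, 0 GB left
drive 3: place 1 GB, 1 GB left
drive 3: place 1 GB, 0 GB left
7 drives × 8 GB = 56 GB; used 51 GB; unused 5 GB.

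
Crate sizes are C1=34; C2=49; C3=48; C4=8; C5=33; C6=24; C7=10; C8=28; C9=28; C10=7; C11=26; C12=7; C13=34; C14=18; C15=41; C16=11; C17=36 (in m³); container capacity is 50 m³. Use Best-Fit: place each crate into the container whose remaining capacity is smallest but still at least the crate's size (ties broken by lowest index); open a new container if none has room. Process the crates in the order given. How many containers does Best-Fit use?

10 containers

Put C1 (34 m³) in container 1; 16 m³ remain.
Put C2 (49 m³) in container 2; 1 m³ remain.
Put C3 (48 m³) in container 3; 2 m³ remain.
Put C4 (8 m³) in container 1; 8 m³ remain.
Put C5 (33 m³) in container 4; 17 m³ remain.
Put C6 (24 m³) in container 5; 26 m³ remain.
Put C7 (10 m³) in container 4; 7 m³ remain.
Put C8 (28 m³) in container 6; 22 m³ remain.
Put C9 (28 m³) in container 7; 22 m³ remain.
Put C10 (7 m³) in container 4; 0 m³ remain.
Put C11 (26 m³) in container 5; 0 m³ remain.
Put C12 (7 m³) in container 1; 1 m³ remain.
Put C13 (34 m³) in container 8; 16 m³ remain.
Put C14 (18 m³) in container 6; 4 m³ remain.
Put C15 (41 m³) in container 9; 9 m³ remain.
Put C16 (11 m³) in container 8; 5 m³ remain.
Put C17 (36 m³) in container 10; 14 m³ remain.
Final containers: [34,8,7] [49] [48] [33,10,7] [24,26] [28,18] [28] [34,11] [41] [36].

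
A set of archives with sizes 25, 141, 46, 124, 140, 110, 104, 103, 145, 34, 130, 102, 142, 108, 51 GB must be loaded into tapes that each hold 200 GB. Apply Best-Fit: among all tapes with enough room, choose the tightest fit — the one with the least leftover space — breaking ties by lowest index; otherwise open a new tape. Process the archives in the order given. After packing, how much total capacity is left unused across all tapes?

695

Put 25 GB in tape 1; 175 GB remain.
Put 141 GB in tape 1; 34 GB remain.
Put 46 GB in tape 2; 154 GB remain.
Put 124 GB in tape 2; 30 GB remain.
Put 140 GB in tape 3; 60 GB remain.
Put 110 GB in tape 4; 90 GB remain.
Put 104 GB in tape 5; 96 GB remain.
Put 103 GB in tape 6; 97 GB remain.
Put 145 GB in tape 7; 55 GB remain.
Put 34 GB in tape 1; 0 GB remain.
Put 130 GB in tape 8; 70 GB remain.
Put 102 GB in tape 9; 98 GB remain.
Put 142 GB in tape 10; 58 GB remain.
Put 108 GB in tape 11; 92 GB remain.
Put 51 GB in tape 7; 4 GB remain.
11 tapes × 200 GB = 2200 GB; used 1505 GB; unused 695 GB.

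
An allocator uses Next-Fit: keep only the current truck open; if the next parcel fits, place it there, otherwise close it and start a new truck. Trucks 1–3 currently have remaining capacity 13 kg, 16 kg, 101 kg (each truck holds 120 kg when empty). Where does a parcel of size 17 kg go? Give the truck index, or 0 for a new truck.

3

Next-Fit only looks at truck 3, which has 101 kg free.
17 kg fits there.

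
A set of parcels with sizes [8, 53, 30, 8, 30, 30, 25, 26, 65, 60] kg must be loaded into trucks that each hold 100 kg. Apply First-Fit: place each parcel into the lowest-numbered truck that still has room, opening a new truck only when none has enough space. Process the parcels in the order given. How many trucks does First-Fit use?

4 trucks

8 kg → truck 1 (remaining 92 kg)
53 kg → truck 1 (remaining 39 kg)
30 kg → truck 1 (remaining 9 kg)
8 kg → truck 1 (remaining 1 kg)
30 kg → truck 2 (remaining 70 kg)
30 kg → truck 2 (remaining 40 kg)
25 kg → truck 2 (remaining 15 kg)
26 kg → truck 3 (remaining 74 kg)
65 kg → truck 3 (remaining 9 kg)
60 kg → truck 4 (remaining 40 kg)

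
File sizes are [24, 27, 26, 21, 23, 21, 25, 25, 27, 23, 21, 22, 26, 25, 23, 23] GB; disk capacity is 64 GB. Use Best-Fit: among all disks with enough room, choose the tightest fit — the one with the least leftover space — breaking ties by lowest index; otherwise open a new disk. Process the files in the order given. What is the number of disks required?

24 GB → disk 1 (remaining 40 GB)
27 GB → disk 1 (remaining 13 GB)
26 GB → disk 2 (remaining 38 GB)
21 GB → disk 2 (remaining 17 GB)
23 GB → disk 3 (remaining 41 GB)
21 GB → disk 3 (remaining 20 GB)
25 GB → disk 4 (remaining 39 GB)
25 GB → disk 4 (remaining 14 GB)
27 GB → disk 5 (remaining 37 GB)
23 GB → disk 5 (remaining 14 GB)
21 GB → disk 6 (remaining 43 GB)
22 GB → disk 6 (remaining 21 GB)
26 GB → disk 7 (remaining 38 GB)
25 GB → disk 7 (remaining 13 GB)
23 GB → disk 8 (remaining 41 GB)
23 GB → disk 8 (remaining 18 GB)
Final disks: [24,27] [26,21] [23,21] [25,25] [27,23] [21,22] [26,25] [23,23].

8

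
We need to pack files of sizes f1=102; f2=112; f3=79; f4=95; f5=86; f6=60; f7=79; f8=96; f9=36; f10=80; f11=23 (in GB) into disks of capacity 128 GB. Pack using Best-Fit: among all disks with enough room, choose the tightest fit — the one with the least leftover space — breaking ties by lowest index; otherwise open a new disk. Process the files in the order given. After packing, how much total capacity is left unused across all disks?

f1 (102 GB) → disk 1 (remaining 26 GB)
f2 (112 GB) → disk 2 (remaining 16 GB)
f3 (79 GB) → disk 3 (remaining 49 GB)
f4 (95 GB) → disk 4 (remaining 33 GB)
f5 (86 GB) → disk 5 (remaining 42 GB)
f6 (60 GB) → disk 6 (remaining 68 GB)
f7 (79 GB) → disk 7 (remaining 49 GB)
f8 (96 GB) → disk 8 (remaining 32 GB)
f9 (36 GB) → disk 5 (remaining 6 GB)
f10 (80 GB) → disk 9 (remaining 48 GB)
f11 (23 GB) → disk 1 (remaining 3 GB)
9 disks × 128 GB = 1152 GB; used 848 GB; unused 304 GB.

304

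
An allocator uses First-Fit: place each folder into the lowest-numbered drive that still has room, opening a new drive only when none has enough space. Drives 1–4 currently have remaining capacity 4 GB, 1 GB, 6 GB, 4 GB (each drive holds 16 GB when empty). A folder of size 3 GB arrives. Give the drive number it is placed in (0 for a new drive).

1

Drives with room: drive 1 (4 GB), drive 3 (6 GB), drive 4 (4 GB).
The first with room is drive 1.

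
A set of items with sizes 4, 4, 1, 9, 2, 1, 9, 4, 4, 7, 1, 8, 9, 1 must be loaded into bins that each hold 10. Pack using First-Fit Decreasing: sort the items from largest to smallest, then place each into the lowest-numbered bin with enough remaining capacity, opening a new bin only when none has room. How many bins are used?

Sorted descending: 9, 9, 9, 8, 7, 4, 4, 4, 4, 2, 1, 1, 1, 1.
bin 1: place 9, 1 left
bin 2: place 9, 1 left
bin 3: place 9, 1 left
bin 4: place 8, 2 left
bin 5: place 7, 3 left
bin 6: place 4, 6 left
bin 6: place 4, 2 left
bin 7: place 4, 6 left
bin 7: place 4, 2 left
bin 4: place 2, 0 left
bin 1: place 1, 0 left
bin 2: place 1, 0 left
bin 3: place 1, 0 left
bin 5: place 1, 2 left
Final bins: [9,1] [9,1] [9,1] [8,2] [7,1] [4,4] [4,4].

7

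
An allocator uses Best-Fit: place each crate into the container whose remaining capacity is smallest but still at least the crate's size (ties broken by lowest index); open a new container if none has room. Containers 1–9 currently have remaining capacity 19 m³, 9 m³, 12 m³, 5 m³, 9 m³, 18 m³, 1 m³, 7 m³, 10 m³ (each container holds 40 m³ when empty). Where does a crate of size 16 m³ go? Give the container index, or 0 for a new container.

Containers with room: container 1 (19 m³), container 6 (18 m³).
Tightest fit is container 6 with 18 m³ free.

6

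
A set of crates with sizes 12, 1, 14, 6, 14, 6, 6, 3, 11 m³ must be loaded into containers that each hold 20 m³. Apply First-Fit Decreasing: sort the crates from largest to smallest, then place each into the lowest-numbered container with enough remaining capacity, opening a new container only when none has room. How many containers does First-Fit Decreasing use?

4 containers

Sorted descending: 14, 14, 12, 11, 6, 6, 6, 3, 1.
Put 14 m³ in container 1; 6 m³ remain.
Put 14 m³ in container 2; 6 m³ remain.
Put 12 m³ in container 3; 8 m³ remain.
Put 11 m³ in container 4; 9 m³ remain.
Put 6 m³ in container 1; 0 m³ remain.
Put 6 m³ in container 2; 0 m³ remain.
Put 6 m³ in container 3; 2 m³ remain.
Put 3 m³ in container 4; 6 m³ remain.
Put 1 m³ in container 3; 1 m³ remain.
Final containers: [14,6] [14,6] [12,6,1] [11,3].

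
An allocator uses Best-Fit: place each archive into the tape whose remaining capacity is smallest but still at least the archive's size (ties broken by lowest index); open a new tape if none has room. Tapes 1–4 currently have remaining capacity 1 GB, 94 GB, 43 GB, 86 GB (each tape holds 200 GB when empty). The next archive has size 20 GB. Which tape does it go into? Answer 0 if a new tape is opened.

Tapes with room: tape 2 (94 GB), tape 3 (43 GB), tape 4 (86 GB).
Tightest fit is tape 3 with 43 GB free.

3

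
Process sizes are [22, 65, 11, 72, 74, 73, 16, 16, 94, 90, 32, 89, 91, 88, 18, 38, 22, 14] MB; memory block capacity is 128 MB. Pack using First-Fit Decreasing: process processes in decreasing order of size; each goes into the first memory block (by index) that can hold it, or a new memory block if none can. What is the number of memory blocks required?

Sorted descending: 94, 91, 90, 89, 88, 74, 73, 72, 65, 38, 32, 22, 22, 18, 16, 16, 14, 11.
memory block 1: place 94 MB, 34 MB left
memory block 2: place 91 MB, 37 MB left
memory block 3: place 90 MB, 38 MB left
memory block 4: place 89 MB, 39 MB left
memory block 5: place 88 MB, 40 MB left
memory block 6: place 74 MB, 54 MB left
memory block 7: place 73 MB, 55 MB left
memory block 8: place 72 MB, 56 MB left
memory block 9: place 65 MB, 63 MB left
memory block 3: place 38 MB, 0 MB left
memory block 1: place 32 MB, 2 MB left
memory block 2: place 22 MB, 15 MB left
memory block 4: place 22 MB, 17 MB left
memory block 5: place 18 MB, 22 MB left
memory block 4: place 16 MB, 1 MB left
memory block 5: place 16 MB, 6 MB left
memory block 2: place 14 MB, 1 MB left
memory block 6: place 11 MB, 43 MB left

9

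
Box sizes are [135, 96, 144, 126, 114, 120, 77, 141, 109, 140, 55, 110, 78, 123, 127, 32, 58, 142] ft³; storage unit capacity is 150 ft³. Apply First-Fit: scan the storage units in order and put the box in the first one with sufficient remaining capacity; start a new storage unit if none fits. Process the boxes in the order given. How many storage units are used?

Put 135 ft³ in storage unit 1; 15 ft³ remain.
Put 96 ft³ in storage unit 2; 54 ft³ remain.
Put 144 ft³ in storage unit 3; 6 ft³ remain.
Put 126 ft³ in storage unit 4; 24 ft³ remain.
Put 114 ft³ in storage unit 5; 36 ft³ remain.
Put 120 ft³ in storage unit 6; 30 ft³ remain.
Put 77 ft³ in storage unit 7; 73 ft³ remain.
Put 141 ft³ in storage unit 8; 9 ft³ remain.
Put 109 ft³ in storage unit 9; 41 ft³ remain.
Put 140 ft³ in storage unit 10; 10 ft³ remain.
Put 55 ft³ in storage unit 7; 18 ft³ remain.
Put 110 ft³ in storage unit 11; 40 ft³ remain.
Put 78 ft³ in storage unit 12; 72 ft³ remain.
Put 123 ft³ in storage unit 13; 27 ft³ remain.
Put 127 ft³ in storage unit 14; 23 ft³ remain.
Put 32 ft³ in storage unit 2; 22 ft³ remain.
Put 58 ft³ in storage unit 12; 14 ft³ remain.
Put 142 ft³ in storage unit 15; 8 ft³ remain.
Final storage units: [135] [96,32] [144] [126] [114] [120] [77,55] [141] [109] [140] [110] [78,58] [123] [127] [142].

15 storage units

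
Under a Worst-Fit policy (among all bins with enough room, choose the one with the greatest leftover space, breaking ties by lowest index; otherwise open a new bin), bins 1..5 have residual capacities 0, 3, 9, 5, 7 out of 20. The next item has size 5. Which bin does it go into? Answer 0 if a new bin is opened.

3

Bins with room: bin 3 (9), bin 4 (5), bin 5 (7).
Most room is bin 3 with 9 free.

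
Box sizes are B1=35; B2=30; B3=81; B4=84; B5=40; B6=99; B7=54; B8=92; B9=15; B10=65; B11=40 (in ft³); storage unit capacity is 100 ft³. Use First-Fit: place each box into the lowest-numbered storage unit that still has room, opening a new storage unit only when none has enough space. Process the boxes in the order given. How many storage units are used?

8

Put B1 (35 ft³) in storage unit 1; 65 ft³ remain.
Put B2 (30 ft³) in storage unit 1; 35 ft³ remain.
Put B3 (81 ft³) in storage unit 2; 19 ft³ remain.
Put B4 (84 ft³) in storage unit 3; 16 ft³ remain.
Put B5 (40 ft³) in storage unit 4; 60 ft³ remain.
Put B6 (99 ft³) in storage unit 5; 1 ft³ remain.
Put B7 (54 ft³) in storage unit 4; 6 ft³ remain.
Put B8 (92 ft³) in storage unit 6; 8 ft³ remain.
Put B9 (15 ft³) in storage unit 1; 20 ft³ remain.
Put B10 (65 ft³) in storage unit 7; 35 ft³ remain.
Put B11 (40 ft³) in storage unit 8; 60 ft³ remain.
Final storage units: [35,30,15] [81] [84] [40,54] [99] [92] [65] [40].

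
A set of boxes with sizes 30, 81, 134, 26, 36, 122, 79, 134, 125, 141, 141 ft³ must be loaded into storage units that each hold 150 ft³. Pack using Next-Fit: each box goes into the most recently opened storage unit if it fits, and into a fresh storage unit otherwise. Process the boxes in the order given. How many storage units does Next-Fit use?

9

storage unit 1: place 30 ft³, 120 ft³ left
storage unit 1: place 81 ft³, 39 ft³ left
storage unit 2: place 134 ft³, 16 ft³ left
storage unit 3: place 26 ft³, 124 ft³ left
storage unit 3: place 36 ft³, 88 ft³ left
storage unit 4: place 122 ft³, 28 ft³ left
storage unit 5: place 79 ft³, 71 ft³ left
storage unit 6: place 134 ft³, 16 ft³ left
storage unit 7: place 125 ft³, 25 ft³ left
storage unit 8: place 141 ft³, 9 ft³ left
storage unit 9: place 141 ft³, 9 ft³ left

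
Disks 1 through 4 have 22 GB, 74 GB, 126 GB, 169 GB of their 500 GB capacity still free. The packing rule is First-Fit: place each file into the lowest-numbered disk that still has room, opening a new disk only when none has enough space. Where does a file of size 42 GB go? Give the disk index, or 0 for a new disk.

Disks with room: disk 2 (74 GB), disk 3 (126 GB), disk 4 (169 GB).
The first with room is disk 2.

2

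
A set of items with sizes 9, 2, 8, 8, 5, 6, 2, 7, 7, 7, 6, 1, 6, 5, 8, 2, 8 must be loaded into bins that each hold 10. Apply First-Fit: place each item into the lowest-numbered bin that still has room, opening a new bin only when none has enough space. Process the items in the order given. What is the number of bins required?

9 → bin 1 (remaining 1)
2 → bin 2 (remaining 8)
8 → bin 2 (remaining 0)
8 → bin 3 (remaining 2)
5 → bin 4 (remaining 5)
6 → bin 5 (remaining 4)
2 → bin 3 (remaining 0)
7 → bin 6 (remaining 3)
7 → bin 7 (remaining 3)
7 → bin 8 (remaining 3)
6 → bin 9 (remaining 4)
1 → bin 1 (remaining 0)
6 → bin 10 (remaining 4)
5 → bin 4 (remaining 0)
8 → bin 11 (remaining 2)
2 → bin 5 (remaining 2)
8 → bin 12 (remaining 2)

12 bins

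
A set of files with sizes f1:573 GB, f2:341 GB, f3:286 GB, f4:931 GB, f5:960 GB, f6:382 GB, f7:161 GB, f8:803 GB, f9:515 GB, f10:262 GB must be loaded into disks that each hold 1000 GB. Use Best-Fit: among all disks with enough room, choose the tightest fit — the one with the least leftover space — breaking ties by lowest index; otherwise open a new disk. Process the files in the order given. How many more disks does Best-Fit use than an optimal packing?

Best-Fit: [573,341] [286,382,161] [931] [960] [803] [515,262] → 6 disks.
Total size 5214 GB; any packing needs at least ⌈5214/1000⌉ = 6 disks.
So 6 is already optimal.

0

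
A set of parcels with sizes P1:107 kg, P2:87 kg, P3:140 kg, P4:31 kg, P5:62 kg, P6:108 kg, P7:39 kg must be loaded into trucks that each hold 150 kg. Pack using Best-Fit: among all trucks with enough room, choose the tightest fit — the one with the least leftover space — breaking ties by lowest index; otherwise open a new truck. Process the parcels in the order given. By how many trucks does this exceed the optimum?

Best-Fit: [107,31] [87,62] [140] [108,39] → 4 trucks.
Total size 574 kg; any packing needs at least ⌈574/150⌉ = 4 trucks.
So 4 is already optimal.

0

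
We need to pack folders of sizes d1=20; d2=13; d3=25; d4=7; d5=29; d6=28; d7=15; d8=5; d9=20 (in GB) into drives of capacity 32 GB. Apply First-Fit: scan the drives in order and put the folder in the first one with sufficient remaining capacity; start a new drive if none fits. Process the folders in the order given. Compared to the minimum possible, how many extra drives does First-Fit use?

0

First-Fit: [20,7,5] [13,15] [25] [29] [28] [20] → 6 drives.
Total size 162 GB; any packing needs at least ⌈162/32⌉ = 6 drives.
So 6 is already optimal.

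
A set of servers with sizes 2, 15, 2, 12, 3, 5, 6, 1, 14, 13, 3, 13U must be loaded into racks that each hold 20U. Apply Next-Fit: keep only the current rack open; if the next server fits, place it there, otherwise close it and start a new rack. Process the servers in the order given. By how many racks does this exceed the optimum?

1

Next-Fit: [2,15,2] [12,3,5] [6,1] [14] [13,3] [13] → 6 racks.
Total size 89U; any packing needs at least ⌈89/20⌉ = 5 racks.
An optimal packing achieves that bound: [15,5] [14,6] [13,3,3,1] [13,2,2] [12] → 5 racks.
Excess: 6 − 5 = 1.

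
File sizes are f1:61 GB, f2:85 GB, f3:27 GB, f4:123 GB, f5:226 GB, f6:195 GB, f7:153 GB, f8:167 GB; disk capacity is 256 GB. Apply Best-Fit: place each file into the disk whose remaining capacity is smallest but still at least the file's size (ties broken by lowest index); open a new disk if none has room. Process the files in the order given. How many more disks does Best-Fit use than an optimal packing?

Best-Fit: [61,85,27] [123] [226] [195] [153] [167] → 6 disks.
Total size 1037 GB; any packing needs at least ⌈1037/256⌉ = 5 disks.
An optimal packing achieves that bound: [226,27] [195,61] [167,85] [153] [123] → 5 disks.
Excess: 6 − 5 = 1.

1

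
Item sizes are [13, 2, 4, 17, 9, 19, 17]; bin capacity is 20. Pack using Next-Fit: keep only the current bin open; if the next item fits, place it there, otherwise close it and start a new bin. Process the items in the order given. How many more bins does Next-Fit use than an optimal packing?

0

Next-Fit: [13,2,4] [17] [9] [19] [17] → 5 bins.
Total size 81; any packing needs at least ⌈81/20⌉ = 5 bins.
So 5 is already optimal.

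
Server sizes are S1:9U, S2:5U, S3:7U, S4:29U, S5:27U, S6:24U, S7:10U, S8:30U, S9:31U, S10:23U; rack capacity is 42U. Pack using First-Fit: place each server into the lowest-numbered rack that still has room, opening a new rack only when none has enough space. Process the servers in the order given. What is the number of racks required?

7

Put S1 (9U) in rack 1; 33U remain.
Put S2 (5U) in rack 1; 28U remain.
Put S3 (7U) in rack 1; 21U remain.
Put S4 (29U) in rack 2; 13U remain.
Put S5 (27U) in rack 3; 15U remain.
Put S6 (24U) in rack 4; 18U remain.
Put S7 (10U) in rack 1; 11U remain.
Put S8 (30U) in rack 5; 12U remain.
Put S9 (31U) in rack 6; 11U remain.
Put S10 (23U) in rack 7; 19U remain.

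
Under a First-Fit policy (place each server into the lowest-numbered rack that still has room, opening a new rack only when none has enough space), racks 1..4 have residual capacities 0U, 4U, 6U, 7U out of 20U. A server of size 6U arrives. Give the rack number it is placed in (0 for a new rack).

Racks with room: rack 3 (6U), rack 4 (7U).
The first with room is rack 3.

3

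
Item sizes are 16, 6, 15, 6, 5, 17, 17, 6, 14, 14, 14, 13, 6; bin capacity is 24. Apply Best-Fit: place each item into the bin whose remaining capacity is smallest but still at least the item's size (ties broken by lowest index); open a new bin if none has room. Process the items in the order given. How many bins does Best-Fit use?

Put 16 in bin 1; 8 remain.
Put 6 in bin 1; 2 remain.
Put 15 in bin 2; 9 remain.
Put 6 in bin 2; 3 remain.
Put 5 in bin 3; 19 remain.
Put 17 in bin 3; 2 remain.
Put 17 in bin 4; 7 remain.
Put 6 in bin 4; 1 remain.
Put 14 in bin 5; 10 remain.
Put 14 in bin 6; 10 remain.
Put 14 in bin 7; 10 remain.
Put 13 in bin 8; 11 remain.
Put 6 in bin 5; 4 remain.
Final bins: [16,6] [15,6] [5,17] [17,6] [14,6] [14] [14] [13].

8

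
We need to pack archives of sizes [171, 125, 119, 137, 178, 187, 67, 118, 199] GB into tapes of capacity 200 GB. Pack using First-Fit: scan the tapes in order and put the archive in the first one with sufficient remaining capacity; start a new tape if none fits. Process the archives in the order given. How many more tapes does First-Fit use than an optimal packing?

First-Fit: [171] [125,67] [119] [137] [178] [187] [118] [199] → 8 tapes.
8 archives exceed 100 GB (half the capacity), and no two of those can share a tape, so at least 8 tapes are needed.
So 8 is already optimal.

0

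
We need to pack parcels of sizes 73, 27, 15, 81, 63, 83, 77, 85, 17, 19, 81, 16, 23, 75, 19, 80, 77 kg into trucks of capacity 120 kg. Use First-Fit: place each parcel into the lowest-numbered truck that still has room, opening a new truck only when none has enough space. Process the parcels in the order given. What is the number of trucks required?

10

Put 73 kg in truck 1; 47 kg remain.
Put 27 kg in truck 1; 20 kg remain.
Put 15 kg in truck 1; 5 kg remain.
Put 81 kg in truck 2; 39 kg remain.
Put 63 kg in truck 3; 57 kg remain.
Put 83 kg in truck 4; 37 kg remain.
Put 77 kg in truck 5; 43 kg remain.
Put 85 kg in truck 6; 35 kg remain.
Put 17 kg in truck 2; 22 kg remain.
Put 19 kg in truck 2; 3 kg remain.
Put 81 kg in truck 7; 39 kg remain.
Put 16 kg in truck 3; 41 kg remain.
Put 23 kg in truck 3; 18 kg remain.
Put 75 kg in truck 8; 45 kg remain.
Put 19 kg in truck 4; 18 kg remain.
Put 80 kg in truck 9; 40 kg remain.
Put 77 kg in truck 10; 43 kg remain.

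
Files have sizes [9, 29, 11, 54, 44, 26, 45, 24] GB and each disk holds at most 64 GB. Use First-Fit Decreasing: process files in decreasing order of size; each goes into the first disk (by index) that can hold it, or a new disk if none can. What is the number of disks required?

Sorted descending: 54, 45, 44, 29, 26, 24, 11, 9.
disk 1: place 54 GB, 10 GB left
disk 2: place 45 GB, 19 GB left
disk 3: place 44 GB, 20 GB left
disk 4: place 29 GB, 35 GB left
disk 4: place 26 GB, 9 GB left
disk 5: place 24 GB, 40 GB left
disk 2: place 11 GB, 8 GB left
disk 1: place 9 GB, 1 GB left
Final disks: [54,9] [45,11] [44] [29,26] [24].

5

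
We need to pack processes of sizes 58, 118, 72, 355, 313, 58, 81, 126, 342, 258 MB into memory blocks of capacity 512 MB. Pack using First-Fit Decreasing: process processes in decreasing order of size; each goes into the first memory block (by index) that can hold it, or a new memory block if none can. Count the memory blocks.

4

Sorted descending: 355, 342, 313, 258, 126, 118, 81, 72, 58, 58.
memory block 1: place 355 MB, 157 MB left
memory block 2: place 342 MB, 170 MB left
memory block 3: place 313 MB, 199 MB left
memory block 4: place 258 MB, 254 MB left
memory block 1: place 126 MB, 31 MB left
memory block 2: place 118 MB, 52 MB left
memory block 3: place 81 MB, 118 MB left
memory block 3: place 72 MB, 46 MB left
memory block 4: place 58 MB, 196 MB left
memory block 4: place 58 MB, 138 MB left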